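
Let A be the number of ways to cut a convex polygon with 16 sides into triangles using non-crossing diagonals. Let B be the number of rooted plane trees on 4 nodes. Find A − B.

2674435

A convex 16-gon is triangulated into 14 triangles, and the number of such triangulations is the Catalan number C_{16−2} = C_14. So A = C_14 = 2674440.
Rooted ordered (plane) trees on m nodes have m−1 edges and are counted by C_{m−1}; m = 4 gives C_3. So B = C_3 = 5.
A − B = 2674440 − 5 = 2674435.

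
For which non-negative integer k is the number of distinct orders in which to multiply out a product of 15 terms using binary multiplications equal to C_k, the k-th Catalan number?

Ways to associate a product of 15 factors correspond to binary trees on 15 leaves, so the count is C_14.

14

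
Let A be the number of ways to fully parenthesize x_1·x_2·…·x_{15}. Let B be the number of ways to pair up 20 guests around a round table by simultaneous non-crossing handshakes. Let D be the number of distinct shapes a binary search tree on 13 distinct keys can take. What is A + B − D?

Ways to associate a product of 15 factors correspond to binary trees on 15 leaves, so the count is C_14. So A = C_14 = 2674440.
Non-crossing handshake pairings of 2n people are counted by C_n; 20 people gives n = 10. So B = C_10 = 16796.
Rooted binary trees with 13 nodes (each child slot possibly empty) number C_13. So D = C_13 = 742900.
A + B − D = 2674440 + 16796 − 742900 = 1948336.

1948336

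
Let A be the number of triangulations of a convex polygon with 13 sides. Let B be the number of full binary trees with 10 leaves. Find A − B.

53924

The number of triangulations of a 13-gon is the Catalan number C_11 (index = sides − 2). So A = C_11 = 58786.
Full binary trees with 10 leaves have 10−1 = 9 internal nodes, so there are C_9 of them. So B = C_9 = 4862.
A − B = 58786 − 4862 = 53924.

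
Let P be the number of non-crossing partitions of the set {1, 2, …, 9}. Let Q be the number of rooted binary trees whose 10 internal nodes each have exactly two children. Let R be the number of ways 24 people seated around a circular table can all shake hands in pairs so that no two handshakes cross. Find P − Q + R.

196078

Non-crossing partitions of an n-element set are counted by C_n; here n = 9. So P = C_9 = 4862.
Full binary trees with n internal nodes are counted by C_n; here n = 10. So Q = C_10 = 16796.
Non-crossing handshake pairings of 2n people are counted by C_n; 24 people gives n = 12. So R = C_12 = 208012.
P − Q + R = 4862 − 16796 + 208012 = 196078.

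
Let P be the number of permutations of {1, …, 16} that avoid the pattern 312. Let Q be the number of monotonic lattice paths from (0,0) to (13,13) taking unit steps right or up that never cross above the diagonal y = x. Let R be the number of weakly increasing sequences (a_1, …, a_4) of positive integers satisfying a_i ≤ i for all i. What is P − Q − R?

34614756

For any fixed pattern of length 3, the pattern-avoiding permutations of [16] number C_16. So P = C_16 = 35357670.
Sub-diagonal monotone paths from (0,0) to (13,13) biject with Dyck paths of semilength 13, giving C_13. So Q = C_13 = 742900.
Such sub-staircase sequences of length n are counted by C_n; here n = 4. So R = C_4 = 14.
P − Q − R = 35357670 − 742900 − 14 = 34614756.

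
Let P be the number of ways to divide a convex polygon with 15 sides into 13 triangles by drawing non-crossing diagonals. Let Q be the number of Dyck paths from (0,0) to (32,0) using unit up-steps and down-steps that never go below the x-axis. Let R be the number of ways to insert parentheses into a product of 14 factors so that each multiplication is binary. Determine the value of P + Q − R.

The number of triangulations of a 15-gon is the Catalan number C_13 (index = sides − 2). So P = C_13 = 742900.
Paths of 16 up- and 16 down-steps that never dip below the axis are Dyck paths; their count is C_16. So Q = C_16 = 35357670.
Bracketing 14 factors into binary products is counted by C_{14−1} = C_13. So R = C_13 = 742900.
P + Q − R = 742900 + 35357670 − 742900 = 35357670.

35357670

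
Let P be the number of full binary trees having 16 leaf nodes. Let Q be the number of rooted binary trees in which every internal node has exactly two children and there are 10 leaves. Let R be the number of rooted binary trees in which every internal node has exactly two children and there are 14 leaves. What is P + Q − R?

A full binary tree with L leaves has L−1 internal nodes and is counted by C_{L−1}; L = 16 gives C_15. So P = C_15 = 9694845.
A full binary tree with L leaves has L−1 internal nodes and is counted by C_{L−1}; L = 10 gives C_9. So Q = C_9 = 4862.
A full binary tree with L leaves has L−1 internal nodes and is counted by C_{L−1}; L = 14 gives C_13. So R = C_13 = 742900.
P + Q − R = 9694845 + 4862 − 742900 = 8956807.

8956807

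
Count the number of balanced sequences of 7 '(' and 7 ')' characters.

With 7 pairs the number of balanced bracket strings is the Catalan number C_7.
C_7 = 429.

429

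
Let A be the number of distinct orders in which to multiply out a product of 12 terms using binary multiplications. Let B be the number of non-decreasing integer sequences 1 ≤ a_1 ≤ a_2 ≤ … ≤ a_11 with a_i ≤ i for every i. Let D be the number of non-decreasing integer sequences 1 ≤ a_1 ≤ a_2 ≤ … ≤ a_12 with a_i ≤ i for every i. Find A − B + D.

208012

Ways to associate a product of 12 factors correspond to binary trees on 12 leaves, so the count is C_11. So A = C_11 = 58786.
Such sub-staircase sequences of length n are counted by C_n; here n = 11. So B = C_11 = 58786.
Weakly increasing sequences with a_i ≤ i biject with Dyck paths of semilength 12, so there are C_12. So D = C_12 = 208012.
A − B + D = 58786 − 58786 + 208012 = 208012.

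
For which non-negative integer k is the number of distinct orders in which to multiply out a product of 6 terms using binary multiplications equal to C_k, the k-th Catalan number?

5

Ways to associate a product of 6 factors correspond to binary trees on 6 leaves, so the count is C_5.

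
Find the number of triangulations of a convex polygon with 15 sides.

The number of triangulations of a 15-gon is the Catalan number C_13 (index = sides − 2).
C_13 = 742900.

742900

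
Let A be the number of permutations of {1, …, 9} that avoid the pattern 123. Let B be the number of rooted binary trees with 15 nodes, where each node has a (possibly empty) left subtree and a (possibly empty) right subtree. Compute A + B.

For any fixed pattern of length 3, the pattern-avoiding permutations of [9] number C_9. So A = C_9 = 4862.
Rooted binary trees with 15 nodes (each child slot possibly empty) number C_15. So B = C_15 = 9694845.
A + B = 4862 + 9694845 = 9699707.

9699707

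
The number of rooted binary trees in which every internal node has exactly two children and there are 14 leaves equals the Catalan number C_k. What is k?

13

A full binary tree with L leaves has L−1 internal nodes and is counted by C_{L−1}; L = 14 gives C_13.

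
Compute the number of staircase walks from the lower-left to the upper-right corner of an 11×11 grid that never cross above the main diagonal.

58786

Monotone paths in an n×n grid that stay weakly below the diagonal are counted by C_n; here n = 11.
C_11 = C(22,11)/12 = 705432/12 = 58786.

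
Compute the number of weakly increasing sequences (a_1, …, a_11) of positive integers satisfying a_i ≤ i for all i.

Weakly increasing sequences with a_i ≤ i biject with Dyck paths of semilength 11, so there are C_11.
C_11 = C(22,11)/12 = 705432/12 = 58786.

58786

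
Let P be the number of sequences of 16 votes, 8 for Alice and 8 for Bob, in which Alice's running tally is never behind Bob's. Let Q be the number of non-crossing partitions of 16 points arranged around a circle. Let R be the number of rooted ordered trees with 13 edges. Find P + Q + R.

Reading a vote for the leader as '(' and for the other as ')' turns such a sequence into a balanced string of 8 pairs, so the count is C_8. So P = C_8 = 1430.
Non-crossing partitions of an n-element set are counted by C_n; here n = 16. So Q = C_16 = 35357670.
A rooted plane tree with 13 edges has 14 nodes, and the count is C_13. So R = C_13 = 742900.
P + Q + R = 1430 + 35357670 + 742900 = 36102000.

36102000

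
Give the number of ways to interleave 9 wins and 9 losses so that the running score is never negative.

4862

Ballot sequences with n votes each where one side never trails are Dyck words, counted by C_n; here n = 9.
C_9 = C(18,9)/10 = 48620/10 = 4862.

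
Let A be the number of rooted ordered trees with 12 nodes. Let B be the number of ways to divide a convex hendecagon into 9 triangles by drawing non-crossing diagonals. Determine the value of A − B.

53924

Rooted ordered (plane) trees on m nodes have m−1 edges and are counted by C_{m−1}; m = 12 gives C_11. So A = C_11 = 58786.
The number of triangulations of an 11-gon is the Catalan number C_9 (index = sides − 2). So B = C_9 = 4862.
A − B = 58786 − 4862 = 53924.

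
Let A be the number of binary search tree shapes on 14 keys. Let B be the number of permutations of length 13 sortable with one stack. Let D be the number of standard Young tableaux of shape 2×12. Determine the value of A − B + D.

2139552

There are C_n binary search tree shapes on n keys; with n = 14 that is C_14. So A = C_14 = 2674440.
By Knuth's characterisation, the stack-sortable permutations of length 13 are the 231-avoiders, numbering C_13. So B = C_13 = 742900.
By the hook-length formula (or a Dyck-path bijection), SYT of shape 2×12 number C_12. So D = C_12 = 208012.
A − B + D = 2674440 − 742900 + 208012 = 2139552.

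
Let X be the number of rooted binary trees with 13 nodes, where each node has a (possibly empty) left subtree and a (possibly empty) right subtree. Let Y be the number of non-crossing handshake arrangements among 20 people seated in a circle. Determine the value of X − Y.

Binary trees (left/right distinguished) on n nodes are counted by C_n; here n = 13. So X = C_13 = 742900.
With 20 = 2·10 people, non-crossing handshake pairings are non-crossing perfect matchings on a circle, counted by C_10. So Y = C_10 = 16796.
X − Y = 742900 − 16796 = 726104.

726104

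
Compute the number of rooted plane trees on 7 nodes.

132

Rooted ordered (plane) trees on m nodes have m−1 edges and are counted by C_{m−1}; m = 7 gives C_6.
C_6 = C(12,6)/7 = 924/7 = 132.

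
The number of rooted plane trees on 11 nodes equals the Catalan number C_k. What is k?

10

Rooted ordered (plane) trees on m nodes have m−1 edges and are counted by C_{m−1}; m = 11 gives C_10.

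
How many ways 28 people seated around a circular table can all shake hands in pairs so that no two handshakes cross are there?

Non-crossing handshake pairings of 2n people are counted by C_n; 28 people gives n = 14.
C_14 = 2674440.

2674440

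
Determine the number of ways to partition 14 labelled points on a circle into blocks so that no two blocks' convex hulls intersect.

Non-crossing partitions of an n-element set are counted by C_n; here n = 14.
C_14 = 2674440.

2674440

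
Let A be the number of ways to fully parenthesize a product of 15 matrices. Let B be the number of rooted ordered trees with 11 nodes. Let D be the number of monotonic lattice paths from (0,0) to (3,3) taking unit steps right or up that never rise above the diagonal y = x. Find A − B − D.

2657639

Bracketing 15 factors into binary products is counted by C_{15−1} = C_14. So A = C_14 = 2674440.
A rooted plane tree on 11 nodes has 10 edges, and such trees are counted by C_10. So B = C_10 = 16796.
Sub-diagonal monotone paths from (0,0) to (3,3) biject with Dyck paths of semilength 3, giving C_3. So D = C_3 = 5.
A − B − D = 2674440 − 16796 − 5 = 2657639.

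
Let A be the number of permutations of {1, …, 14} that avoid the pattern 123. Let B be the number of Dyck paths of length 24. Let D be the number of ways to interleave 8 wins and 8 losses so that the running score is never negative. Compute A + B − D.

Permutations of [n] avoiding any single length-3 pattern are counted by C_n; here n = 14. So A = C_14 = 2674440.
Dyck paths of semilength n (length 2n) are counted by C_n; here n = 12. So B = C_12 = 208012.
Reading a vote for the leader as '(' and for the other as ')' turns such a sequence into a balanced string of 8 pairs, so the count is C_8. So D = C_8 = 1430.
A + B − D = 2674440 + 208012 − 1430 = 2881022.

2881022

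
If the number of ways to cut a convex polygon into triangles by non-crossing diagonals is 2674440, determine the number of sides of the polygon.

Triangulations of a convex m-gon are counted by C_{m−2}. Since C_14 = 2674440, the index is 14.
So m − 2 = 14, giving m = 16 sides.

16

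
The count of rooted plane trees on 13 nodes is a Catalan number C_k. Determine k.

A rooted plane tree on 13 nodes has 12 edges, and such trees are counted by C_12.

12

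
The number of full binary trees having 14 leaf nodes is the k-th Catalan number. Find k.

A full binary tree with L leaves has L−1 internal nodes and is counted by C_{L−1}; L = 14 gives C_13.

13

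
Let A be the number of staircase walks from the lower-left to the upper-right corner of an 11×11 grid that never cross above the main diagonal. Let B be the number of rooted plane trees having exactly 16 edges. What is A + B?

Sub-diagonal monotone paths from (0,0) to (11,11) biject with Dyck paths of semilength 11, giving C_11. So A = C_11 = 58786.
A rooted plane tree with 16 edges has 17 nodes, and the count is C_16. So B = C_16 = 35357670.
A + B = 58786 + 35357670 = 35416456.

35416456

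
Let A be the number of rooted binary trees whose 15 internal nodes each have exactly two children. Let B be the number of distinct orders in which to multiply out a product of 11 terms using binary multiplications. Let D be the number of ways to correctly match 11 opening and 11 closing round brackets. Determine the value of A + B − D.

Full binary trees with n internal nodes are counted by C_n; here n = 15. So A = C_15 = 9694845.
Ways to associate a product of 11 factors correspond to binary trees on 11 leaves, so the count is C_10. So B = C_10 = 16796.
With 11 pairs the number of balanced bracket strings is the Catalan number C_11. So D = C_11 = 58786.
A + B − D = 9694845 + 16796 − 58786 = 9652855.

9652855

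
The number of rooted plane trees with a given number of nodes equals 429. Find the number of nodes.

8

Rooted ordered trees on m nodes are counted by C_{m−1}; 429 = C_7.
So the index is 7, and the number of nodes is 7 + 1 = 8.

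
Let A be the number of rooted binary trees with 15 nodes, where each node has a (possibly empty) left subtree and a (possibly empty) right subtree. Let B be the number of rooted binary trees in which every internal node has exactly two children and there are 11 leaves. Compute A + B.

9711641

There are C_n binary search tree shapes on n keys; with n = 15 that is C_15. So A = C_15 = 9694845.
A full binary tree with L leaves has L−1 internal nodes and is counted by C_{L−1}; L = 11 gives C_10. So B = C_10 = 16796.
A + B = 9694845 + 16796 = 9711641.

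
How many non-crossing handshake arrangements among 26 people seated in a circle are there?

With 26 = 2·13 people, non-crossing handshake pairings are non-crossing perfect matchings on a circle, counted by C_13.
C_13 = 742900.

742900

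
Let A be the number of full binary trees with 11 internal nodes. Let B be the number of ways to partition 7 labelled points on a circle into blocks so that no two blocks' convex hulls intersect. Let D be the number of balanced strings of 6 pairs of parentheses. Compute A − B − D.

The number of full binary trees on 11 internal nodes is the Catalan number C_11. So A = C_11 = 58786.
The non-crossing partitions of [7] form a lattice of size C_7. So B = C_7 = 429.
Balanced strings of n pairs of brackets are counted by C_n; here n = 6. So D = C_6 = 132.
A − B − D = 58786 − 429 − 132 = 58225.

58225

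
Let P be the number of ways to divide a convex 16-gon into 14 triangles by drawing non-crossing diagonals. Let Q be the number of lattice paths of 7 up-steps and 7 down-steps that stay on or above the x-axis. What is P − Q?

The number of triangulations of a 16-gon is the Catalan number C_14 (index = sides − 2). So P = C_14 = 2674440.
Dyck paths of semilength n (length 2n) are counted by C_n; here n = 7. So Q = C_7 = 429.
P − Q = 2674440 − 429 = 2674011.

2674011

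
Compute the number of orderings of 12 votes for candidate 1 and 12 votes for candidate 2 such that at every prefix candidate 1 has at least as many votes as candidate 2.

Ballot sequences with n votes each where one side never trails are Dyck words, counted by C_n; here n = 12.
C_12 = 208012.

208012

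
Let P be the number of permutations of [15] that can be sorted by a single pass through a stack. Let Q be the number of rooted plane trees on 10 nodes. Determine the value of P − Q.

By Knuth's characterisation, the stack-sortable permutations of length 15 are the 231-avoiders, numbering C_15. So P = C_15 = 9694845.
Rooted ordered (plane) trees on m nodes have m−1 edges and are counted by C_{m−1}; m = 10 gives C_9. So Q = C_9 = 4862.
P − Q = 9694845 − 4862 = 9689983.

9689983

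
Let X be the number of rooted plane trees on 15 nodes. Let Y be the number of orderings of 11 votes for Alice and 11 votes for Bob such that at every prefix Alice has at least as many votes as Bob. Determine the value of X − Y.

2615654

A rooted plane tree on 15 nodes has 14 edges, and such trees are counted by C_14. So X = C_14 = 2674440.
Reading a vote for the leader as '(' and for the other as ')' turns such a sequence into a balanced string of 11 pairs, so the count is C_11. So Y = C_11 = 58786.
X − Y = 2674440 − 58786 = 2615654.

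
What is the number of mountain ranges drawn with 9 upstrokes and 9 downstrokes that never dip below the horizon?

A Dyck path with 9 up-steps and 9 down-steps has semilength 9, so there are C_9 of them.
C_9 = C_8 · 2(2·8+1)/(8+2) = 1430 · 34/10 = 4862.

4862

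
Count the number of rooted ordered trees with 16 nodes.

9694845

A rooted plane tree on 16 nodes has 15 edges, and such trees are counted by C_15.
C_15 = C_14 · 2(2·14+1)/(14+2) = 2674440 · 58/16 = 9694845.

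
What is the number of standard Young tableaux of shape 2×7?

By the hook-length formula (or a Dyck-path bijection), SYT of shape 2×7 number C_7.
C_7 = 429.

429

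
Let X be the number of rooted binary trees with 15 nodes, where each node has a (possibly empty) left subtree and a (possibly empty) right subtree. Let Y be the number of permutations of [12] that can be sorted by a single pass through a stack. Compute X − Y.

9486833

Binary trees (left/right distinguished) on n nodes are counted by C_n; here n = 15. So X = C_15 = 9694845.
Stack-sortable permutations are exactly the 231-avoiding ones, counted by C_n; here n = 12. So Y = C_12 = 208012.
X − Y = 9694845 − 208012 = 9486833.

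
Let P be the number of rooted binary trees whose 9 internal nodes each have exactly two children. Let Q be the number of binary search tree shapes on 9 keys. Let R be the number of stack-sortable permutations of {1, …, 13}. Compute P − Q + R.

The number of full binary trees on 9 internal nodes is the Catalan number C_9. So P = C_9 = 4862.
There are C_n binary search tree shapes on n keys; with n = 9 that is C_9. So Q = C_9 = 4862.
Stack-sortable permutations are exactly the 231-avoiding ones, counted by C_n; here n = 13. So R = C_13 = 742900.
P − Q + R = 4862 − 4862 + 742900 = 742900.

742900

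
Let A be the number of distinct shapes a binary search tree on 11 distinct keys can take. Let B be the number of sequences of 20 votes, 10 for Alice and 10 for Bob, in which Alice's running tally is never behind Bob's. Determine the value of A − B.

Binary trees (left/right distinguished) on n nodes are counted by C_n; here n = 11. So A = C_11 = 58786.
Reading a vote for the leader as '(' and for the other as ')' turns such a sequence into a balanced string of 10 pairs, so the count is C_10. So B = C_10 = 16796.
A − B = 58786 − 16796 = 41990.

41990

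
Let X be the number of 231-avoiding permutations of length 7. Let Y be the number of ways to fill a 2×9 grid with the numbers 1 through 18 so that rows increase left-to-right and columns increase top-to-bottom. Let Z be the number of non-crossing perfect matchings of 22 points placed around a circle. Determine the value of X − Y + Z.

54353

For any fixed pattern of length 3, the pattern-avoiding permutations of [7] number C_7. So X = C_7 = 429.
By the hook-length formula (or a Dyck-path bijection), SYT of shape 2×9 number C_9. So Y = C_9 = 4862.
Pairing 22 circle points by 11 non-crossing chords gives C_11 matchings. So Z = C_11 = 58786.
X − Y + Z = 429 − 4862 + 58786 = 54353.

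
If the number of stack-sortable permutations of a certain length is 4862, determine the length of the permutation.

9

Stack-sortable permutations of [n] are counted by C_n, and C_9 = 4862.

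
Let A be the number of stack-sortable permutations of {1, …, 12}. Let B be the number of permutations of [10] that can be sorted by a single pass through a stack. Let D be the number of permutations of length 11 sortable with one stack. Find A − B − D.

132430

By Knuth's characterisation, the stack-sortable permutations of length 12 are the 231-avoiders, numbering C_12. So A = C_12 = 208012.
By Knuth's characterisation, the stack-sortable permutations of length 10 are the 231-avoiders, numbering C_10. So B = C_10 = 16796.
By Knuth's characterisation, the stack-sortable permutations of length 11 are the 231-avoiders, numbering C_11. So D = C_11 = 58786.
A − B − D = 208012 − 16796 − 58786 = 132430.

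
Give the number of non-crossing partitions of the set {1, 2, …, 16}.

35357670

Non-crossing partitions of an n-element set are counted by C_n; here n = 16.
C_16 = C(32,16)/17 = 601080390/17 = 35357670.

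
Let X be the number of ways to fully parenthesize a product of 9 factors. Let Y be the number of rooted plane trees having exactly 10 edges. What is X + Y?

18226

Parenthesizations of m factors correspond to full binary trees with m leaves, counted by C_{m−1}; m = 9 gives C_8. So X = C_8 = 1430.
Rooted ordered trees with n edges are counted by C_n; here n = 10. So Y = C_10 = 16796.
X + Y = 1430 + 16796 = 18226.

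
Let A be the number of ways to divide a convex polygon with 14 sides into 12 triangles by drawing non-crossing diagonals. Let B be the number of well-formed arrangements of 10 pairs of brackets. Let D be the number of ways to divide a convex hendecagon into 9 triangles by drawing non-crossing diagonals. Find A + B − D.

219946

A convex 14-gon is triangulated into 12 triangles, and the number of such triangulations is the Catalan number C_{14−2} = C_12. So A = C_12 = 208012.
With 10 pairs the number of balanced bracket strings is the Catalan number C_10. So B = C_10 = 16796.
Triangulations of a convex m-gon are counted by C_{m−2}; with m = 11 this is C_9. So D = C_9 = 4862.
A + B − D = 208012 + 16796 − 4862 = 219946.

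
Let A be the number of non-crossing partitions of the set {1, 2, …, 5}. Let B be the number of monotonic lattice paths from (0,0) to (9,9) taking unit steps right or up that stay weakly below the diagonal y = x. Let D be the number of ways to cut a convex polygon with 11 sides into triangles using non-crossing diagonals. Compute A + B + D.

Non-crossing partitions of an n-element set are counted by C_n; here n = 5. So A = C_5 = 42.
Monotone paths in an n×n grid that stay weakly below the diagonal are counted by C_n; here n = 9. So B = C_9 = 4862.
Triangulations of a convex m-gon are counted by C_{m−2}; with m = 11 this is C_9. So D = C_9 = 4862.
A + B + D = 42 + 4862 + 4862 = 9766.

9766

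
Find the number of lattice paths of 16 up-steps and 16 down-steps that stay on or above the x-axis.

Paths of 16 up- and 16 down-steps that never dip below the axis are Dyck paths; their count is C_16.
C_16 = C_15 · 2(2·15+1)/(15+2) = 9694845 · 62/17 = 35357670.

35357670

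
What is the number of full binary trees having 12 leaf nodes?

A full binary tree with L leaves has L−1 internal nodes and is counted by C_{L−1}; L = 12 gives C_11.
C_11 = 58786.

58786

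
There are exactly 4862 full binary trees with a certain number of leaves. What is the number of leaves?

10

Full binary trees with L leaves are counted by C_{L−1}. The Catalan number equal to 4862 is C_9.
So the index is 9, and the number of leaves is 9 + 1 = 10.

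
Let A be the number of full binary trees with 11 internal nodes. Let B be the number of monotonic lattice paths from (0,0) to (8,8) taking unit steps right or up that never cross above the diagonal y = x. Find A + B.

Full binary trees with n internal nodes are counted by C_n; here n = 11. So A = C_11 = 58786.
Monotone paths in an n×n grid that stay weakly below the diagonal are counted by C_n; here n = 8. So B = C_8 = 1430.
A + B = 58786 + 1430 = 60216.

60216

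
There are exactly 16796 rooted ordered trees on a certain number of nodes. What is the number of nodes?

Rooted ordered trees on m nodes are counted by C_{m−1}, and C_10 = 16796.
So the index is 10, and the number of nodes is 10 + 1 = 11.

11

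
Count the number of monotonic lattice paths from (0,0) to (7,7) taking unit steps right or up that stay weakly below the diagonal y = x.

429

Sub-diagonal monotone paths from (0,0) to (7,7) biject with Dyck paths of semilength 7, giving C_7.
C_7 = C(14,7)/8 = 3432/8 = 429.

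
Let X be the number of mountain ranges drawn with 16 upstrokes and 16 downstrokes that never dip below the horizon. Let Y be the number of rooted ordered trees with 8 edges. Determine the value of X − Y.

35356240

Paths of 16 up- and 16 down-steps that never dip below the axis are Dyck paths; their count is C_16. So X = C_16 = 35357670.
A rooted plane tree with 8 edges has 9 nodes, and the count is C_8. So Y = C_8 = 1430.
X − Y = 35357670 − 1430 = 35356240.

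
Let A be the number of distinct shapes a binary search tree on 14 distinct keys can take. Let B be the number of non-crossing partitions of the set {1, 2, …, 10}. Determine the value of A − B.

Rooted binary trees with 14 nodes (each child slot possibly empty) number C_14. So A = C_14 = 2674440.
The non-crossing partitions of [10] form a lattice of size C_10. So B = C_10 = 16796.
A − B = 2674440 − 16796 = 2657644.

2657644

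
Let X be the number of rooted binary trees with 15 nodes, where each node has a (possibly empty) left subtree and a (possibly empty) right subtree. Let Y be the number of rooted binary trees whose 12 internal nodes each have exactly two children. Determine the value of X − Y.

9486833

Rooted binary trees with 15 nodes (each child slot possibly empty) number C_15. So X = C_15 = 9694845.
Full binary trees with n internal nodes are counted by C_n; here n = 12. So Y = C_12 = 208012.
X − Y = 9694845 − 208012 = 9486833.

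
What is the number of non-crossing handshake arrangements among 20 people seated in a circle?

16796

Non-crossing handshake pairings of 2n people are counted by C_n; 20 people gives n = 10.
C_10 = C(20,10)/11 = 184756/11 = 16796.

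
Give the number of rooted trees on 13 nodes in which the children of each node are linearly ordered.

208012

A rooted plane tree on 13 nodes has 12 edges, and such trees are counted by C_12.
C_12 = C(24,12)/13 = 2704156/13 = 208012.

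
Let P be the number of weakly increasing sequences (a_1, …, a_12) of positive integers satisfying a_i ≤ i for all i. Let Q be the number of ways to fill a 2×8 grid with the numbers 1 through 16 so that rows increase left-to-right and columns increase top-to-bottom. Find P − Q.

Such sub-staircase sequences of length n are counted by C_n; here n = 12. So P = C_12 = 208012.
By the hook-length formula (or a Dyck-path bijection), SYT of shape 2×8 number C_8. So Q = C_8 = 1430.
P − Q = 208012 − 1430 = 206582.

206582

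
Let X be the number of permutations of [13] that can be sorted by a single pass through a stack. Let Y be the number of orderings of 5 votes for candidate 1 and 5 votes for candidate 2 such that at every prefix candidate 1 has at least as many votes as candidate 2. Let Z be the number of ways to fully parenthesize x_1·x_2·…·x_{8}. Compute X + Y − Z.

742513

Stack-sortable permutations are exactly the 231-avoiding ones, counted by C_n; here n = 13. So X = C_13 = 742900.
Ballot sequences with n votes each where one side never trails are Dyck words, counted by C_n; here n = 5. So Y = C_5 = 42.
Ways to associate a product of 8 factors correspond to binary trees on 8 leaves, so the count is C_7. So Z = C_7 = 429.
X + Y − Z = 742900 + 42 − 429 = 742513.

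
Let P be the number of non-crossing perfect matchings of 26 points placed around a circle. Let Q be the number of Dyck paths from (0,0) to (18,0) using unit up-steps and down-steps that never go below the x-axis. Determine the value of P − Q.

Pairing 26 circle points by 13 non-crossing chords gives C_13 matchings. So P = C_13 = 742900.
A Dyck path with 9 up-steps and 9 down-steps has semilength 9, so there are C_9 of them. So Q = C_9 = 4862.
P − Q = 742900 − 4862 = 738038.

738038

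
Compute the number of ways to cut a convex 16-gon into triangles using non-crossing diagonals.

The number of triangulations of a 16-gon is the Catalan number C_14 (index = sides − 2).
C_14 = C(28,14)/15 = 40116600/15 = 2674440.

2674440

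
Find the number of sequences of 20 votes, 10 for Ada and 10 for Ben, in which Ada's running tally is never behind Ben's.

16796

Ballot sequences with n votes each where one side never trails are Dyck words, counted by C_n; here n = 10.
C_10 = C(20,10)/11 = 184756/11 = 16796.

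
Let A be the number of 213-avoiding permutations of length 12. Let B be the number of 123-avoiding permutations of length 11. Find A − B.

149226

For any fixed pattern of length 3, the pattern-avoiding permutations of [12] number C_12. So A = C_12 = 208012.
For any fixed pattern of length 3, the pattern-avoiding permutations of [11] number C_11. So B = C_11 = 58786.
A − B = 208012 − 58786 = 149226.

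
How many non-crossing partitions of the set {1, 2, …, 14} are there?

The non-crossing partitions of [14] form a lattice of size C_14.
C_14 = 2674440.

2674440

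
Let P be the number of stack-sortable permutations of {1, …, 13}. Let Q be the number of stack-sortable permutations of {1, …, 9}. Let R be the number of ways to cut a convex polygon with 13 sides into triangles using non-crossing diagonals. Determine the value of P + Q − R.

By Knuth's characterisation, the stack-sortable permutations of length 13 are the 231-avoiders, numbering C_13. So P = C_13 = 742900.
Stack-sortable permutations are exactly the 231-avoiding ones, counted by C_n; here n = 9. So Q = C_9 = 4862.
Triangulations of a convex m-gon are counted by C_{m−2}; with m = 13 this is C_11. So R = C_11 = 58786.
P + Q − R = 742900 + 4862 − 58786 = 688976.

688976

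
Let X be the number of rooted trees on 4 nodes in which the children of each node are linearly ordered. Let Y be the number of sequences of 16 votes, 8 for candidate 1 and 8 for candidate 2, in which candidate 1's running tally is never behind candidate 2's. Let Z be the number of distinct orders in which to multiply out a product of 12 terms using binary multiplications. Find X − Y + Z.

A rooted plane tree on 4 nodes has 3 edges, and such trees are counted by C_3. So X = C_3 = 5.
Reading a vote for the leader as '(' and for the other as ')' turns such a sequence into a balanced string of 8 pairs, so the count is C_8. So Y = C_8 = 1430.
Ways to associate a product of 12 factors correspond to binary trees on 12 leaves, so the count is C_11. So Z = C_11 = 58786.
X − Y + Z = 5 − 1430 + 58786 = 57361.

57361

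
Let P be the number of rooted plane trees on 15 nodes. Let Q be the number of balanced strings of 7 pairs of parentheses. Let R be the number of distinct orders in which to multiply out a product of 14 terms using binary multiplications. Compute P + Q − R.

A rooted plane tree on 15 nodes has 14 edges, and such trees are counted by C_14. So P = C_14 = 2674440.
With 7 pairs the number of balanced bracket strings is the Catalan number C_7. So Q = C_7 = 429.
Ways to associate a product of 14 factors correspond to binary trees on 14 leaves, so the count is C_13. So R = C_13 = 742900.
P + Q − R = 2674440 + 429 − 742900 = 1931969.

1931969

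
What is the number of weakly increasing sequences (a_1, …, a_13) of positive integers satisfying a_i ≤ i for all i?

Such sub-staircase sequences of length n are counted by C_n; here n = 13.
C_13 = 742900.

742900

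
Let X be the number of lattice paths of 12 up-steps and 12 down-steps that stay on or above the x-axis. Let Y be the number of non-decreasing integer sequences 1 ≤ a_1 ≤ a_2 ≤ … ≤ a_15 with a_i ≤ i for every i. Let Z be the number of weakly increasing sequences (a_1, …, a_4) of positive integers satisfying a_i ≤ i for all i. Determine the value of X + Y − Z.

Dyck paths of semilength n (length 2n) are counted by C_n; here n = 12. So X = C_12 = 208012.
Such sub-staircase sequences of length n are counted by C_n; here n = 15. So Y = C_15 = 9694845.
Such sub-staircase sequences of length n are counted by C_n; here n = 4. So Z = C_4 = 14.
X + Y − Z = 208012 + 9694845 − 14 = 9902843.

9902843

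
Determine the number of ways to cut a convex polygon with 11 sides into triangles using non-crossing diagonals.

A convex 11-gon is triangulated into 9 triangles, and the number of such triangulations is the Catalan number C_{11−2} = C_9.
C_9 = C(18,9)/10 = 48620/10 = 4862.

4862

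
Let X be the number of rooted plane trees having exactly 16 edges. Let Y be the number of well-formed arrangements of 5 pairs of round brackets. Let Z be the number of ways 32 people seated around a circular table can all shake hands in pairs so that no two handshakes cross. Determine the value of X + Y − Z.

42

Rooted ordered trees with n edges are counted by C_n; here n = 16. So X = C_16 = 35357670.
With 5 pairs the number of balanced bracket strings is the Catalan number C_5. So Y = C_5 = 42.
Non-crossing handshake pairings of 2n people are counted by C_n; 32 people gives n = 16. So Z = C_16 = 35357670.
X + Y − Z = 35357670 + 42 − 35357670 = 42.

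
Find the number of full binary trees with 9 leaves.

1430

Full binary trees with 9 leaves have 9−1 = 8 internal nodes, so there are C_8 of them.
C_8 = 1430.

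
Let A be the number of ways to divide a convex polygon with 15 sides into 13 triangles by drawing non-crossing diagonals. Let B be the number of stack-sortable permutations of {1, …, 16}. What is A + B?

The number of triangulations of a 15-gon is the Catalan number C_13 (index = sides − 2). So A = C_13 = 742900.
By Knuth's characterisation, the stack-sortable permutations of length 16 are the 231-avoiders, numbering C_16. So B = C_16 = 35357670.
A + B = 742900 + 35357670 = 36100570.

36100570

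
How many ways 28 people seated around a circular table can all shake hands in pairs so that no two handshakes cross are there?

2674440

Non-crossing handshake pairings of 2n people are counted by C_n; 28 people gives n = 14.
C_14 = C(28,14)/15 = 40116600/15 = 2674440.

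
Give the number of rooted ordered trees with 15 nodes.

A rooted plane tree on 15 nodes has 14 edges, and such trees are counted by C_14.
C_14 = C_13 · 2(2·13+1)/(13+2) = 742900 · 54/15 = 2674440.

2674440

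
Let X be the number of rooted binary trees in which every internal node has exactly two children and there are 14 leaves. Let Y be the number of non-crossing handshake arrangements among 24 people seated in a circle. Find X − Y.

Full binary trees with 14 leaves have 14−1 = 13 internal nodes, so there are C_13 of them. So X = C_13 = 742900.
With 24 = 2·12 people, non-crossing handshake pairings are non-crossing perfect matchings on a circle, counted by C_12. So Y = C_12 = 208012.
X − Y = 742900 − 208012 = 534888.

534888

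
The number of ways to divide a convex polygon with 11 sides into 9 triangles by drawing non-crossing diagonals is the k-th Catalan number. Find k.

Triangulations of a convex m-gon are counted by C_{m−2}; with m = 11 this is C_9.

9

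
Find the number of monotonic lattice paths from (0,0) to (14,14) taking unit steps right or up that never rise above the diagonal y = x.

2674440

Sub-diagonal monotone paths from (0,0) to (14,14) biject with Dyck paths of semilength 14, giving C_14.
C_14 = C(28,14)/15 = 40116600/15 = 2674440.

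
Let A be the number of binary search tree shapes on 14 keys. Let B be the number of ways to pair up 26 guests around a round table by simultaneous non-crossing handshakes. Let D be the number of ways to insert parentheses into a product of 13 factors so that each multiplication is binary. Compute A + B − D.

Binary trees (left/right distinguished) on n nodes are counted by C_n; here n = 14. So A = C_14 = 2674440.
With 26 = 2·13 people, non-crossing handshake pairings are non-crossing perfect matchings on a circle, counted by C_13. So B = C_13 = 742900.
Bracketing 13 factors into binary products is counted by C_{13−1} = C_12. So D = C_12 = 208012.
A + B − D = 2674440 + 742900 − 208012 = 3209328.

3209328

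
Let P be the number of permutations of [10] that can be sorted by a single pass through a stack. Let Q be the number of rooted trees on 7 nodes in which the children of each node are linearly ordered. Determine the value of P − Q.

By Knuth's characterisation, the stack-sortable permutations of length 10 are the 231-avoiders, numbering C_10. So P = C_10 = 16796.
Rooted ordered (plane) trees on m nodes have m−1 edges and are counted by C_{m−1}; m = 7 gives C_6. So Q = C_6 = 132.
P − Q = 16796 − 132 = 16664.

16664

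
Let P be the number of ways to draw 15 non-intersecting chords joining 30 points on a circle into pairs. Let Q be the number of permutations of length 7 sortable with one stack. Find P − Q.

9694416

Pairing 30 circle points by 15 non-crossing chords gives C_15 matchings. So P = C_15 = 9694845.
By Knuth's characterisation, the stack-sortable permutations of length 7 are the 231-avoiders, numbering C_7. So Q = C_7 = 429.
P − Q = 9694845 − 429 = 9694416.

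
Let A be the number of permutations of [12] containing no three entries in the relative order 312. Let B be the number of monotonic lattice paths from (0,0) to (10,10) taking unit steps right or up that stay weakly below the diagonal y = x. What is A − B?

191216

For any fixed pattern of length 3, the pattern-avoiding permutations of [12] number C_12. So A = C_12 = 208012.
Monotone paths in an n×n grid that stay weakly below the diagonal are counted by C_n; here n = 10. So B = C_10 = 16796.
A − B = 208012 − 16796 = 191216.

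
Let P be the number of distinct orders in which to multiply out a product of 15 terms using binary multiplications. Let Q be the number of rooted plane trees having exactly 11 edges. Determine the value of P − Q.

2615654

Bracketing 15 factors into binary products is counted by C_{15−1} = C_14. So P = C_14 = 2674440.
A rooted plane tree with 11 edges has 12 nodes, and the count is C_11. So Q = C_11 = 58786.
P − Q = 2674440 − 58786 = 2615654.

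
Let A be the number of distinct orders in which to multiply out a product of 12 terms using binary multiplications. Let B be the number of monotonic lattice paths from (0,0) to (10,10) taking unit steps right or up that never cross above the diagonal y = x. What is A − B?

41990

Ways to associate a product of 12 factors correspond to binary trees on 12 leaves, so the count is C_11. So A = C_11 = 58786.
Sub-diagonal monotone paths from (0,0) to (10,10) biject with Dyck paths of semilength 10, giving C_10. So B = C_10 = 16796.
A − B = 58786 − 16796 = 41990.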